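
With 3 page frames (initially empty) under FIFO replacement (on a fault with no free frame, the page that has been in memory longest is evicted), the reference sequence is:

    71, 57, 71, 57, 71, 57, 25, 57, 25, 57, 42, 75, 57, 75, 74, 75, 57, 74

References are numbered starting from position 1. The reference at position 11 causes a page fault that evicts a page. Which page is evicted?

pos 1: 71 -> miss, frames [71]
pos 2: 57 -> miss, frames [71, 57]
pos 3: 71 -> hit
pos 4: 57 -> hit
pos 5: 71 -> hit
pos 6: 57 -> hit
pos 7: 25 -> miss, frames [71, 57, 25]
pos 8: 57 -> hit
pos 9: 25 -> hit
pos 10: 57 -> hit
pos 11: 42 -> miss, evict 71, frames [57, 25, 42]
At position 11, page 71 is evicted.

71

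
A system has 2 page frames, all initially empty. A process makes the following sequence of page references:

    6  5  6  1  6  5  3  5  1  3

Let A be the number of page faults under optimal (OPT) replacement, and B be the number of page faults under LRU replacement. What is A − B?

Under OPT: F F . F . F F . F . → 6 faults.
Under LRU: F F . F . F F . F F → 7 faults.
A − B = 6 − 7 = -1.

-1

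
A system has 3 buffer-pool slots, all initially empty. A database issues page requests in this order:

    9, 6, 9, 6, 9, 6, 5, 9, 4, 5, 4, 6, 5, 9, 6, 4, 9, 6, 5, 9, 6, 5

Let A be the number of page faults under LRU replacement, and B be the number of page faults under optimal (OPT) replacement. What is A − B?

Under LRU: F F . . . . F . F . . F . F . F . . F . . . → 8 faults.
Under OPT: F F . . . . F . F . . . . F . . . . F . . . → 6 faults.
A − B = 8 − 6 = 2.

2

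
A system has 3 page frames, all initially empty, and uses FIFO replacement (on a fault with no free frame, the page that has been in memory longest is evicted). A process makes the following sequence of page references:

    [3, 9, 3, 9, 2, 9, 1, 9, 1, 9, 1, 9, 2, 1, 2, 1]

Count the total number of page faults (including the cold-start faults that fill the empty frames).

4

3 -> fault, frames {3}
9 -> fault, frames {3,9}
3 -> hit
9 -> hit
2 -> fault, frames {3,9,2}
9 -> hit
1 -> fault, evict 3, frames {9,2,1}
9 -> hit
1 -> hit
9 -> hit
1 -> hit
9 -> hit
2 -> hit
1 -> hit
2 -> hit
1 -> hit
Page faults: 4.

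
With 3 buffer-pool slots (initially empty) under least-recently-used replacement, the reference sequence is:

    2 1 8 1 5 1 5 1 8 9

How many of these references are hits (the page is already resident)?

2 → miss, frames {2}
1 → miss, frames {2,1}
8 → miss, frames {2,1,8}
1 → hit
5 → miss, evict 2, frames {8,1,5}
1 → hit
5 → hit
1 → hit
8 → hit
9 → miss, evict 5, frames {1,8,9}
Hits: 5.

5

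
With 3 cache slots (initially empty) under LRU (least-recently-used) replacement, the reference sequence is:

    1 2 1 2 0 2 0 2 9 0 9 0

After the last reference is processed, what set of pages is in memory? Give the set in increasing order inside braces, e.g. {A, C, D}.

1: miss, frames [1]
2: miss, frames [1, 2]
1: hit
2: hit
0: miss, frames [1, 2, 0]
2: hit
0: hit
2: hit
9: miss, evict 1, frames [0, 2, 9]
0: hit
9: hit
0: hit

{0, 2, 9}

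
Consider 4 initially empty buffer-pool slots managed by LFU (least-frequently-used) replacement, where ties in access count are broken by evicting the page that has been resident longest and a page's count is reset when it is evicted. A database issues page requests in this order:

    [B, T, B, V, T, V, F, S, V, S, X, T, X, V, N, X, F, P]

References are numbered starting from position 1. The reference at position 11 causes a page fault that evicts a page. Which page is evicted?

B

pos 1: B: fault, frames [B]
pos 2: T: fault, frames [B, T]
pos 3: B: hit
pos 4: V: fault, frames [B, T, V]
pos 5: T: hit
pos 6: V: hit
pos 7: F: fault, frames [B, T, V, F]
pos 8: S: fault, evict F, frames [B, T, V, S]
pos 9: V: hit
pos 10: S: hit
pos 11: X: fault, evict B, frames [T, V, S, X]
At position 11, page B is evicted.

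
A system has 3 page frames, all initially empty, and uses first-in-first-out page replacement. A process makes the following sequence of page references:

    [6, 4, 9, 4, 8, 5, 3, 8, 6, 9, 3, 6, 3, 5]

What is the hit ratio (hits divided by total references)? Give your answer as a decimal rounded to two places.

0.36

6 → miss, frames (6)
4 → miss, frames (6 4)
9 → miss, frames (6 4 9)
4 → hit
8 → miss, evict 6, frames (4 9 8)
5 → miss, evict 4, frames (9 8 5)
3 → miss, evict 9, frames (8 5 3)
8 → hit
6 → miss, evict 8, frames (5 3 6)
9 → miss, evict 5, frames (3 6 9)
3 → hit
6 → hit
3 → hit
5 → miss, evict 3, frames (6 9 5)
Hits: 5 of 14 references → 5/14 = 0.3571.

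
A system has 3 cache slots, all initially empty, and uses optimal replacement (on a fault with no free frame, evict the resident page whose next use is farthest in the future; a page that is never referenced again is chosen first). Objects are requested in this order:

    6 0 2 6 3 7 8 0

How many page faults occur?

6 -> miss, frames {6}
0 -> miss, frames {6,0}
2 -> miss, frames {6,0,2}
6 -> hit
3 -> miss, evict 2, frames {6,0,3}
7 -> miss, evict 3, frames {6,0,7}
8 -> miss, evict 7, frames {6,0,8}
0 -> hit
Page faults: 6.

6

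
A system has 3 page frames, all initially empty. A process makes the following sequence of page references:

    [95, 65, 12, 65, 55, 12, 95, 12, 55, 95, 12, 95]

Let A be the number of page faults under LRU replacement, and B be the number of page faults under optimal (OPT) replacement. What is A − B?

Under LRU: F F F . F . F . . . . . → 5 faults.
Under OPT: F F F . F . . . . . . . → 4 faults.
A − B = 5 − 4 = 1.

1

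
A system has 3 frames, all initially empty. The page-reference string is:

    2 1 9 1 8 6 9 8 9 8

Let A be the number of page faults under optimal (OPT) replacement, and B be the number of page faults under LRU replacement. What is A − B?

Under OPT: F F F . F F . . . . → 5 faults.
Under LRU: F F F . F F F . . . → 6 faults.
A − B = 5 − 6 = -1.

-1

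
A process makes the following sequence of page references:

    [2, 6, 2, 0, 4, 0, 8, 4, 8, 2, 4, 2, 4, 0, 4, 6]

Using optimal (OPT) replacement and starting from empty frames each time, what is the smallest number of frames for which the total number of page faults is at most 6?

4

f=1: 16 faults
f=2: 8 faults
f=3: 7 faults
f=4: 6 faults
f=5: 5 faults
Smallest f with faults ≤ 6 is 4.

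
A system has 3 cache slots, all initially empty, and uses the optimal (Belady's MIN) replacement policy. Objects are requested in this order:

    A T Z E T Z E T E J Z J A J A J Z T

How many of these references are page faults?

7

A: miss, frames (A)
T: miss, frames (A T)
Z: miss, frames (A T Z)
E: miss, evict A, frames (T Z E)
T: hit
Z: hit
E: hit
T: hit
E: hit
J: miss, evict E, frames (T Z J)
Z: hit
J: hit
A: miss, evict T, frames (Z J A)
J: hit
A: hit
J: hit
Z: hit
T: miss, evict A, frames (Z J T)
Page faults: 7.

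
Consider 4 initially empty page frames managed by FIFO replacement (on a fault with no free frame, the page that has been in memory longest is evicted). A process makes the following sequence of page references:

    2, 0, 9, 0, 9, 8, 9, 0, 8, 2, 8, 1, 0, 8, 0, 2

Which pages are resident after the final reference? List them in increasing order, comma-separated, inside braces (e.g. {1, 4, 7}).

2 -> fault, frames [2]
0 -> fault, frames [2, 0]
9 -> fault, frames [2, 0, 9]
0 -> hit
9 -> hit
8 -> fault, frames [2, 0, 9, 8]
9 -> hit
0 -> hit
8 -> hit
2 -> hit
8 -> hit
1 -> fault, evict 2, frames [0, 9, 8, 1]
0 -> hit
8 -> hit
0 -> hit
2 -> fault, evict 0, frames [9, 8, 1, 2]

{1, 2, 8, 9}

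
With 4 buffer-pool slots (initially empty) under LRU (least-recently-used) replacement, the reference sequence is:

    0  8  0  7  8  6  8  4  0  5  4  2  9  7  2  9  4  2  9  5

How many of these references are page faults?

0: miss, frames (0)
8: miss, frames (0 8)
0: hit
7: miss, frames (8 0 7)
8: hit
6: miss, frames (0 7 8 6)
8: hit
4: miss, evict 0, frames (7 6 8 4)
0: miss, evict 7, frames (6 8 4 0)
5: miss, evict 6, frames (8 4 0 5)
4: hit
2: miss, evict 8, frames (0 5 4 2)
9: miss, evict 0, frames (5 4 2 9)
7: miss, evict 5, frames (4 2 9 7)
2: hit
9: hit
4: hit
2: hit
9: hit
5: miss, evict 7, frames (4 2 9 5)
Page faults: 11.

11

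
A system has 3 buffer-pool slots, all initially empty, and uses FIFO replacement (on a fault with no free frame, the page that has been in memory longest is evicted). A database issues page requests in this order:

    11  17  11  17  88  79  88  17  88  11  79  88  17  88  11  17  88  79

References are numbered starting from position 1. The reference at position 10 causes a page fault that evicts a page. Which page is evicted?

pos 1: 11 -> fault, frames [11]
pos 2: 17 -> fault, frames [11, 17]
pos 3: 11 -> hit
pos 4: 17 -> hit
pos 5: 88 -> fault, frames [11, 17, 88]
pos 6: 79 -> fault, evict 11, frames [17, 88, 79]
pos 7: 88 -> hit
pos 8: 17 -> hit
pos 9: 88 -> hit
pos 10: 11 -> fault, evict 17, frames [88, 79, 11]
At position 10, page 17 is evicted.

17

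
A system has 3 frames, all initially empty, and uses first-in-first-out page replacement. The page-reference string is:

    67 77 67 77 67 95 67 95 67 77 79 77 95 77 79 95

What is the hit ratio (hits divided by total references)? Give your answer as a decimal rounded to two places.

0.75

67: miss, frames {67}
77: miss, frames {67,77}
67: hit
77: hit
67: hit
95: miss, frames {67,77,95}
67: hit
95: hit
67: hit
77: hit
79: miss, evict 67, frames {77,95,79}
77: hit
95: hit
77: hit
79: hit
95: hit
Hits: 12 of 16 references → 12/16 = 0.7500.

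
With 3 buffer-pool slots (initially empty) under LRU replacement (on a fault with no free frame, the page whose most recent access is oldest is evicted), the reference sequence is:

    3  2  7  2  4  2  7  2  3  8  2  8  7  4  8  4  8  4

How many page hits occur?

10

3 -> fault, frames (3)
2 -> fault, frames (3 2)
7 -> fault, frames (3 2 7)
2 -> hit
4 -> fault, evict 3, frames (7 2 4)
2 -> hit
7 -> hit
2 -> hit
3 -> fault, evict 4, frames (7 2 3)
8 -> fault, evict 7, frames (2 3 8)
2 -> hit
8 -> hit
7 -> fault, evict 3, frames (2 8 7)
4 -> fault, evict 2, frames (8 7 4)
8 -> hit
4 -> hit
8 -> hit
4 -> hit
Hits: 10.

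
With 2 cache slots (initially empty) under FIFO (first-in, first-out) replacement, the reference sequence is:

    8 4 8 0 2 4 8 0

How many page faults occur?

8 -> miss, frames (8)
4 -> miss, frames (8 4)
8 -> hit
0 -> miss, evict 8, frames (4 0)
2 -> miss, evict 4, frames (0 2)
4 -> miss, evict 0, frames (2 4)
8 -> miss, evict 2, frames (4 8)
0 -> miss, evict 4, frames (8 0)
Page faults: 7.

7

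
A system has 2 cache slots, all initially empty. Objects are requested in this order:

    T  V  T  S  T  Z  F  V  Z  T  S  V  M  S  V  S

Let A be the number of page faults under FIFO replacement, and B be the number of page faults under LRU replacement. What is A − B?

1

Under FIFO: F F . F F F F F F F F F F F F . → 14 faults.
Under LRU: F F . F . F F F F F F F F F F . → 13 faults.
A − B = 14 − 13 = 1.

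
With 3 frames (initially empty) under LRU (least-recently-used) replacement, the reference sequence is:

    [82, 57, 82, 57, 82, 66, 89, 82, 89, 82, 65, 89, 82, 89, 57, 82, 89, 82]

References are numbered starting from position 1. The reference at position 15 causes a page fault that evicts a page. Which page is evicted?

pos 1: 82: miss, frames {82}
pos 2: 57: miss, frames {82,57}
pos 3: 82: hit
pos 4: 57: hit
pos 5: 82: hit
pos 6: 66: miss, frames {57,82,66}
pos 7: 89: miss, evict 57, frames {82,66,89}
pos 8: 82: hit
pos 9: 89: hit
pos 10: 82: hit
pos 11: 65: miss, evict 66, frames {89,82,65}
pos 12: 89: hit
pos 13: 82: hit
pos 14: 89: hit
pos 15: 57: miss, evict 65, frames {82,89,57}
At position 15, page 65 is evicted.

65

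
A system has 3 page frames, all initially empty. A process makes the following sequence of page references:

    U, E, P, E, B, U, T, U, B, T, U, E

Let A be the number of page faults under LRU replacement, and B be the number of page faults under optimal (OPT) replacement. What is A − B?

1

Under LRU: F F F . F F F . . . . F → 7 faults.
Under OPT: F F F . F . F . . . . F → 6 faults.
A − B = 7 − 6 = 1.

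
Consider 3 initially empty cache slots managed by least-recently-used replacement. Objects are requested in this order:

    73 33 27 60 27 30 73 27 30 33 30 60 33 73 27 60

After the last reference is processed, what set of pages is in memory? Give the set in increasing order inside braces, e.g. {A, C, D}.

73 -> miss, frames (73)
33 -> miss, frames (73 33)
27 -> miss, frames (73 33 27)
60 -> miss, evict 73, frames (33 27 60)
27 -> hit
30 -> miss, evict 33, frames (60 27 30)
73 -> miss, evict 60, frames (27 30 73)
27 -> hit
30 -> hit
33 -> miss, evict 73, frames (27 30 33)
30 -> hit
60 -> miss, evict 27, frames (33 30 60)
33 -> hit
73 -> miss, evict 30, frames (60 33 73)
27 -> miss, evict 60, frames (33 73 27)
60 -> miss, evict 33, frames (73 27 60)

{27, 60, 73}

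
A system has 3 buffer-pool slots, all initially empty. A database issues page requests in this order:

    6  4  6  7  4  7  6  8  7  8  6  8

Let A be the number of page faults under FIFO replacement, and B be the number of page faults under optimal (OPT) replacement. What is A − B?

1

Under FIFO: F F . F . . . F . . F . → 5 faults.
Under OPT: F F . F . . . F . . . . → 4 faults.
A − B = 5 − 4 = 1.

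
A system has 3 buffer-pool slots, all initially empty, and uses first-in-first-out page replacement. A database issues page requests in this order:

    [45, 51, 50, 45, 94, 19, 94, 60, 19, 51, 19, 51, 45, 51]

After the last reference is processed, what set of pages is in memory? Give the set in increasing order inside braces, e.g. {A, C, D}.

45 -> miss, frames [45]
51 -> miss, frames [45, 51]
50 -> miss, frames [45, 51, 50]
45 -> hit
94 -> miss, evict 45, frames [51, 50, 94]
19 -> miss, evict 51, frames [50, 94, 19]
94 -> hit
60 -> miss, evict 50, frames [94, 19, 60]
19 -> hit
51 -> miss, evict 94, frames [19, 60, 51]
19 -> hit
51 -> hit
45 -> miss, evict 19, frames [60, 51, 45]
51 -> hit

{45, 51, 60}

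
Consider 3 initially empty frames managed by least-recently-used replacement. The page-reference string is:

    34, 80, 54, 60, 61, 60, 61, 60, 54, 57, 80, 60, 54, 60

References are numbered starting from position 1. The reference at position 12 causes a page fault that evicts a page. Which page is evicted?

pos 1: 34 -> fault, frames {34}
pos 2: 80 -> fault, frames {34,80}
pos 3: 54 -> fault, frames {34,80,54}
pos 4: 60 -> fault, evict 34, frames {80,54,60}
pos 5: 61 -> fault, evict 80, frames {54,60,61}
pos 6: 60 -> hit
pos 7: 61 -> hit
pos 8: 60 -> hit
pos 9: 54 -> hit
pos 10: 57 -> fault, evict 61, frames {60,54,57}
pos 11: 80 -> fault, evict 60, frames {54,57,80}
pos 12: 60 -> fault, evict 54, frames {57,80,60}
At position 12, page 54 is evicted.

54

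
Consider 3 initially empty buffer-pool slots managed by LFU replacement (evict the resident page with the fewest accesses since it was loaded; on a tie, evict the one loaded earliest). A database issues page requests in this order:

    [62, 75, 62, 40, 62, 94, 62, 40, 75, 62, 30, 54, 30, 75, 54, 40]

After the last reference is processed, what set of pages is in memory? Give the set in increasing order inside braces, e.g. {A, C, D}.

{40, 54, 62}

62: miss, frames {62}
75: miss, frames {62,75}
62: hit
40: miss, frames {62,75,40}
62: hit
94: miss, evict 75, frames {62,40,94}
62: hit
40: hit
75: miss, evict 94, frames {62,40,75}
62: hit
30: miss, evict 75, frames {62,40,30}
54: miss, evict 30, frames {62,40,54}
30: miss, evict 54, frames {62,40,30}
75: miss, evict 30, frames {62,40,75}
54: miss, evict 75, frames {62,40,54}
40: hit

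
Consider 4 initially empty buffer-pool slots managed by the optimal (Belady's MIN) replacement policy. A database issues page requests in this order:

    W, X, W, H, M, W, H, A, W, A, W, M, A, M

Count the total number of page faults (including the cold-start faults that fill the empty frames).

W -> miss, frames [W]
X -> miss, frames [W, X]
W -> hit
H -> miss, frames [W, X, H]
M -> miss, frames [W, X, H, M]
W -> hit
H -> hit
A -> miss, evict H, frames [W, X, M, A]
W -> hit
A -> hit
W -> hit
M -> hit
A -> hit
M -> hit
Page faults: 5.

5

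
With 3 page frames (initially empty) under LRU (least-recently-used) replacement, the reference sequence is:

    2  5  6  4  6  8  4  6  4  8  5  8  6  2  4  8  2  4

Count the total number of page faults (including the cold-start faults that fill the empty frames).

10

2 → miss, frames [2]
5 → miss, frames [2, 5]
6 → miss, frames [2, 5, 6]
4 → miss, evict 2, frames [5, 6, 4]
6 → hit
8 → miss, evict 5, frames [4, 6, 8]
4 → hit
6 → hit
4 → hit
8 → hit
5 → miss, evict 6, frames [4, 8, 5]
8 → hit
6 → miss, evict 4, frames [5, 8, 6]
2 → miss, evict 5, frames [8, 6, 2]
4 → miss, evict 8, frames [6, 2, 4]
8 → miss, evict 6, frames [2, 4, 8]
2 → hit
4 → hit
Page faults: 10.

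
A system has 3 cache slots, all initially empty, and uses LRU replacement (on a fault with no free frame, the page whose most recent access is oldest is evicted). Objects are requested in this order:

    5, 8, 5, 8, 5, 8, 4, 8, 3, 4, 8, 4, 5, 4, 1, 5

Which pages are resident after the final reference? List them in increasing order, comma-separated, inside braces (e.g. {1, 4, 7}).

{1, 4, 5}

5: miss, frames [5]
8: miss, frames [5, 8]
5: hit
8: hit
5: hit
8: hit
4: miss, frames [5, 8, 4]
8: hit
3: miss, evict 5, frames [4, 8, 3]
4: hit
8: hit
4: hit
5: miss, evict 3, frames [8, 4, 5]
4: hit
1: miss, evict 8, frames [5, 4, 1]
5: hit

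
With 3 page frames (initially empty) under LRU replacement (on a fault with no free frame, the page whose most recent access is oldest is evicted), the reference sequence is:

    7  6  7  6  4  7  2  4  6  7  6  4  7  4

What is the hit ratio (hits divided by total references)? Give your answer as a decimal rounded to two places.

7: fault, frames {7}
6: fault, frames {7,6}
7: hit
6: hit
4: fault, frames {7,6,4}
7: hit
2: fault, evict 6, frames {4,7,2}
4: hit
6: fault, evict 7, frames {2,4,6}
7: fault, evict 2, frames {4,6,7}
6: hit
4: hit
7: hit
4: hit
Hits: 8 of 14 references → 8/14 = 0.5714.

0.57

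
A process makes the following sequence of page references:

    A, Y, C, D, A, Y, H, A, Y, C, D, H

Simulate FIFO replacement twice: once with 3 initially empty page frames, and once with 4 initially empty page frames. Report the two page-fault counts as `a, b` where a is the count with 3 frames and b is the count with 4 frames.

9, 10

3 frames: F F F F F F F . . F F . → 9 faults.
4 frames: F F F F . . F F F F F F → 10 faults.
10 > 9: adding a frame increased faults — Belady's anomaly.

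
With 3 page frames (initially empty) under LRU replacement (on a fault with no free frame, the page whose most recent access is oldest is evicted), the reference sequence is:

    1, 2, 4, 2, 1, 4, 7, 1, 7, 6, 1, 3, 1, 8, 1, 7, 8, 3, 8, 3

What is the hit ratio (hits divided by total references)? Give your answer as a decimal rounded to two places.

0.55

1: fault, frames [1]
2: fault, frames [1, 2]
4: fault, frames [1, 2, 4]
2: hit
1: hit
4: hit
7: fault, evict 2, frames [1, 4, 7]
1: hit
7: hit
6: fault, evict 4, frames [1, 7, 6]
1: hit
3: fault, evict 7, frames [6, 1, 3]
1: hit
8: fault, evict 6, frames [3, 1, 8]
1: hit
7: fault, evict 3, frames [8, 1, 7]
8: hit
3: fault, evict 1, frames [7, 8, 3]
8: hit
3: hit
Hits: 11 of 20 references → 11/20 = 0.5500.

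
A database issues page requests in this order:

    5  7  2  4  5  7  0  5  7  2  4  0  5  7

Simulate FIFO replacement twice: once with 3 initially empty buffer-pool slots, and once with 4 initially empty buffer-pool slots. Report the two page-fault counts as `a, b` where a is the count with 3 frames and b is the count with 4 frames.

11, 12

3 frames: F F F F F F F . . F F . F F → 11 faults.
4 frames: F F F F . . F F F F F F F F → 12 faults.
12 > 11: adding a frame increased faults — Belady's anomaly.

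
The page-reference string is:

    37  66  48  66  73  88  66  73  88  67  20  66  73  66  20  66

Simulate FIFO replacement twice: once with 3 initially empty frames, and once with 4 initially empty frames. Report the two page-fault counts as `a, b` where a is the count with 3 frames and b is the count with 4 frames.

10, 9

3 frames: F F F . F F F . . F F . F F . . → 10 faults.
4 frames: F F F . F F . . . F F F F . . . → 9 faults.
9 < 10: adding a frame reduced faults, as is typical.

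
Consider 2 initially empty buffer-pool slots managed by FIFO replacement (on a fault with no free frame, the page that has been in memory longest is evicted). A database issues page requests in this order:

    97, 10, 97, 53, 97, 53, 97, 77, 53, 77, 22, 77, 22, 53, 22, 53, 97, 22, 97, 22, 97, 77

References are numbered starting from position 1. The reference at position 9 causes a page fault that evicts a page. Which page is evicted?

97

pos 1: 97: fault, frames (97)
pos 2: 10: fault, frames (97 10)
pos 3: 97: hit
pos 4: 53: fault, evict 97, frames (10 53)
pos 5: 97: fault, evict 10, frames (53 97)
pos 6: 53: hit
pos 7: 97: hit
pos 8: 77: fault, evict 53, frames (97 77)
pos 9: 53: fault, evict 97, frames (77 53)
At position 9, page 97 is evicted.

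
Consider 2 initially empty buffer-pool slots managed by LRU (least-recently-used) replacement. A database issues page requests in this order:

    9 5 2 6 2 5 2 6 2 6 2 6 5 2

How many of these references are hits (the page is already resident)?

6

9 → fault, frames [9]
5 → fault, frames [9, 5]
2 → fault, evict 9, frames [5, 2]
6 → fault, evict 5, frames [2, 6]
2 → hit
5 → fault, evict 6, frames [2, 5]
2 → hit
6 → fault, evict 5, frames [2, 6]
2 → hit
6 → hit
2 → hit
6 → hit
5 → fault, evict 2, frames [6, 5]
2 → fault, evict 6, frames [5, 2]
Hits: 6.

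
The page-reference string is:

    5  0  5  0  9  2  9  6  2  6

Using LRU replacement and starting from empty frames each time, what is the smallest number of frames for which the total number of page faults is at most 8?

f=1: 10 faults
f=2: 6 faults
f=3: 5 faults
f=4: 5 faults
f=5: 5 faults
Smallest f with faults ≤ 8 is 2.

2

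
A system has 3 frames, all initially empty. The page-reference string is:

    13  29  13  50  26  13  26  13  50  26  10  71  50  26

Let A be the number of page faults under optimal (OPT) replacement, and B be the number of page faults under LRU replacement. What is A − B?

Under OPT: F F . F F . . . . . F F . . → 6 faults.
Under LRU: F F . F F . . . . . F F F F → 8 faults.
A − B = 6 − 8 = -2.

-2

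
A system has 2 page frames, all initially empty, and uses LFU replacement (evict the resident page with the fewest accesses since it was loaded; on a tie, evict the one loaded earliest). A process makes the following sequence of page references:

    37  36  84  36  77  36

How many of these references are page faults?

37: miss, frames {37}
36: miss, frames {37,36}
84: miss, evict 37, frames {36,84}
36: hit
77: miss, evict 84, frames {36,77}
36: hit
Page faults: 4.

4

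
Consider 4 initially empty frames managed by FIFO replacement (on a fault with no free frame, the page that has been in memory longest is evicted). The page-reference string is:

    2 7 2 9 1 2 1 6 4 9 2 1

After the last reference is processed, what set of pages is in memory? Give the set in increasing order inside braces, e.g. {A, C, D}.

{1, 2, 4, 6}

2 -> fault, frames [2]
7 -> fault, frames [2, 7]
2 -> hit
9 -> fault, frames [2, 7, 9]
1 -> fault, frames [2, 7, 9, 1]
2 -> hit
1 -> hit
6 -> fault, evict 2, frames [7, 9, 1, 6]
4 -> fault, evict 7, frames [9, 1, 6, 4]
9 -> hit
2 -> fault, evict 9, frames [1, 6, 4, 2]
1 -> hit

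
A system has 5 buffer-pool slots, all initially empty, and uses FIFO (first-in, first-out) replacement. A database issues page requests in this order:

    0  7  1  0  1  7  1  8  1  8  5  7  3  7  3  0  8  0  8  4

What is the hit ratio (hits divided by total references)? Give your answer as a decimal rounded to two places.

0: fault, frames {0}
7: fault, frames {0,7}
1: fault, frames {0,7,1}
0: hit
1: hit
7: hit
1: hit
8: fault, frames {0,7,1,8}
1: hit
8: hit
5: fault, frames {0,7,1,8,5}
7: hit
3: fault, evict 0, frames {7,1,8,5,3}
7: hit
3: hit
0: fault, evict 7, frames {1,8,5,3,0}
8: hit
0: hit
8: hit
4: fault, evict 1, frames {8,5,3,0,4}
Hits: 12 of 20 references → 12/20 = 0.6000.

0.60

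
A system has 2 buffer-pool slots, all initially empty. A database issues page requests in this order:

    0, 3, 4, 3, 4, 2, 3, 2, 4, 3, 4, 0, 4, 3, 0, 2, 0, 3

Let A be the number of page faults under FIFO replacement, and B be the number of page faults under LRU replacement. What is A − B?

Under FIFO: F F F . . F F . F . . F . F . F F F → 11 faults.
Under LRU: F F F . . F F . F F . F . F F F . F → 12 faults.
A − B = 11 − 12 = -1.

-1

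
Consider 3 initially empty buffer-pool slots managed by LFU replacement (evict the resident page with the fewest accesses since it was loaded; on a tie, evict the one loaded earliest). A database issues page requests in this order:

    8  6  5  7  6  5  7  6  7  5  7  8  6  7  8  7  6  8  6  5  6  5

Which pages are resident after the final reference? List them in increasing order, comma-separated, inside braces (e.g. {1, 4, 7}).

{5, 6, 7}

8 → fault, frames {8}
6 → fault, frames {8,6}
5 → fault, frames {8,6,5}
7 → fault, evict 8, frames {6,5,7}
6 → hit
5 → hit
7 → hit
6 → hit
7 → hit
5 → hit
7 → hit
8 → fault, evict 6, frames {5,7,8}
6 → fault, evict 8, frames {5,7,6}
7 → hit
8 → fault, evict 6, frames {5,7,8}
7 → hit
6 → fault, evict 8, frames {5,7,6}
8 → fault, evict 6, frames {5,7,8}
6 → fault, evict 8, frames {5,7,6}
5 → hit
6 → hit
5 → hit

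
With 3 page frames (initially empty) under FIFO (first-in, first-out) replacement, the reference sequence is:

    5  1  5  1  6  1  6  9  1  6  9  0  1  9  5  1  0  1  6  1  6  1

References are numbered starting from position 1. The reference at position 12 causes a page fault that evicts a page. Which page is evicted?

pos 1: 5: fault, frames {5}
pos 2: 1: fault, frames {5,1}
pos 3: 5: hit
pos 4: 1: hit
pos 5: 6: fault, frames {5,1,6}
pos 6: 1: hit
pos 7: 6: hit
pos 8: 9: fault, evict 5, frames {1,6,9}
pos 9: 1: hit
pos 10: 6: hit
pos 11: 9: hit
pos 12: 0: fault, evict 1, frames {6,9,0}
At position 12, page 1 is evicted.

1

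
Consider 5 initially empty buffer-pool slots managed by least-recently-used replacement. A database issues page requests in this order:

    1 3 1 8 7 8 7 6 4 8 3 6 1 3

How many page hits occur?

1: miss, frames {1}
3: miss, frames {1,3}
1: hit
8: miss, frames {3,1,8}
7: miss, frames {3,1,8,7}
8: hit
7: hit
6: miss, frames {3,1,8,7,6}
4: miss, evict 3, frames {1,8,7,6,4}
8: hit
3: miss, evict 1, frames {7,6,4,8,3}
6: hit
1: miss, evict 7, frames {4,8,3,6,1}
3: hit
Hits: 6.

6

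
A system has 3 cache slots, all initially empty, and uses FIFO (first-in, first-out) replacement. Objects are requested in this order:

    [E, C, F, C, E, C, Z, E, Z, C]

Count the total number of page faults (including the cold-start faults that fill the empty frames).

6

E → fault, frames (E)
C → fault, frames (E C)
F → fault, frames (E C F)
C → hit
E → hit
C → hit
Z → fault, evict E, frames (C F Z)
E → fault, evict C, frames (F Z E)
Z → hit
C → fault, evict F, frames (Z E C)
Page faults: 6.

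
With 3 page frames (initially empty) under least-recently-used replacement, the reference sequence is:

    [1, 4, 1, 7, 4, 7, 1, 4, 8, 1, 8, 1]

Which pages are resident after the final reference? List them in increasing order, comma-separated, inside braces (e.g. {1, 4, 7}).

1: fault, frames (1)
4: fault, frames (1 4)
1: hit
7: fault, frames (4 1 7)
4: hit
7: hit
1: hit
4: hit
8: fault, evict 7, frames (1 4 8)
1: hit
8: hit
1: hit

{1, 4, 8}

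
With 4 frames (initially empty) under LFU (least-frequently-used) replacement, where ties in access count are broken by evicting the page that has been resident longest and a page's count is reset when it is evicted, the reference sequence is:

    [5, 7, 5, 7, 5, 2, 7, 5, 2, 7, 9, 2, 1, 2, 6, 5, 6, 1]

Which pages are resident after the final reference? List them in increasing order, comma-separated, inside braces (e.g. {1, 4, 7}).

{1, 2, 5, 7}

5 → fault, frames {5}
7 → fault, frames {5,7}
5 → hit
7 → hit
5 → hit
2 → fault, frames {5,7,2}
7 → hit
5 → hit
2 → hit
7 → hit
9 → fault, frames {5,7,2,9}
2 → hit
1 → fault, evict 9, frames {5,7,2,1}
2 → hit
6 → fault, evict 1, frames {5,7,2,6}
5 → hit
6 → hit
1 → fault, evict 6, frames {5,7,2,1}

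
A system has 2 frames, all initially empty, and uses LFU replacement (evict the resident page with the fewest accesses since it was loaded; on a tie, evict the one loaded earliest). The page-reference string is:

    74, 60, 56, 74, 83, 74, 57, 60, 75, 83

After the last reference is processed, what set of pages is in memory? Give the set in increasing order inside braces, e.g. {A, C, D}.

{74, 83}

74: fault, frames (74)
60: fault, frames (74 60)
56: fault, evict 74, frames (60 56)
74: fault, evict 60, frames (56 74)
83: fault, evict 56, frames (74 83)
74: hit
57: fault, evict 83, frames (74 57)
60: fault, evict 57, frames (74 60)
75: fault, evict 60, frames (74 75)
83: fault, evict 75, frames (74 83)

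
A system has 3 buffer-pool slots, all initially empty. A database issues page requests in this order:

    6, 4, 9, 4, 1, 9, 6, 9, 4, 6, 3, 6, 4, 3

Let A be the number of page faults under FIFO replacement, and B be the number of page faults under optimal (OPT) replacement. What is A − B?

Under FIFO: F F F . F . F . F . F . . . → 7 faults.
Under OPT: F F F . F . . . F . F . . . → 6 faults.
A − B = 7 − 6 = 1.

1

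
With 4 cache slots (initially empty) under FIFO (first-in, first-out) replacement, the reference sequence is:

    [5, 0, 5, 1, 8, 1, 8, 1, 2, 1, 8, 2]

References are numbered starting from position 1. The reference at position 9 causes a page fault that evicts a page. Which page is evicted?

5

pos 1: 5: miss, frames (5)
pos 2: 0: miss, frames (5 0)
pos 3: 5: hit
pos 4: 1: miss, frames (5 0 1)
pos 5: 8: miss, frames (5 0 1 8)
pos 6: 1: hit
pos 7: 8: hit
pos 8: 1: hit
pos 9: 2: miss, evict 5, frames (0 1 8 2)
At position 9, page 5 is evicted.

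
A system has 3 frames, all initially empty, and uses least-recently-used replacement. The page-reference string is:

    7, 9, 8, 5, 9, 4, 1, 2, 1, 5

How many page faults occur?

7 -> miss, frames (7)
9 -> miss, frames (7 9)
8 -> miss, frames (7 9 8)
5 -> miss, evict 7, frames (9 8 5)
9 -> hit
4 -> miss, evict 8, frames (5 9 4)
1 -> miss, evict 5, frames (9 4 1)
2 -> miss, evict 9, frames (4 1 2)
1 -> hit
5 -> miss, evict 4, frames (2 1 5)
Page faults: 8.

8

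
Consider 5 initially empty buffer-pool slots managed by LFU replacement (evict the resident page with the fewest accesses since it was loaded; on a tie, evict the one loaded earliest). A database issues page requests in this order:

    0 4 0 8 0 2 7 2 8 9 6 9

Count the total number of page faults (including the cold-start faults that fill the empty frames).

0 → fault, frames (0)
4 → fault, frames (0 4)
0 → hit
8 → fault, frames (0 4 8)
0 → hit
2 → fault, frames (0 4 8 2)
7 → fault, frames (0 4 8 2 7)
2 → hit
8 → hit
9 → fault, evict 4, frames (0 8 2 7 9)
6 → fault, evict 7, frames (0 8 2 9 6)
9 → hit
Page faults: 7.

7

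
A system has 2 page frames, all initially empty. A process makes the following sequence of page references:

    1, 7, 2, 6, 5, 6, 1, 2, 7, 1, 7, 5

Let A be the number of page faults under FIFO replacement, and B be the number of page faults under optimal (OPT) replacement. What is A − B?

Under FIFO: F F F F F . F F F F . F → 10 faults.
Under OPT: F F F F F . F F F . . F → 9 faults.
A − B = 10 − 9 = 1.

1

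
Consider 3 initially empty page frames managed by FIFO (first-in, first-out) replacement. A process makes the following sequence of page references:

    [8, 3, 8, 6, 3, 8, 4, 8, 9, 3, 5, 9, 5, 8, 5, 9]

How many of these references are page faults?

8 → fault, frames {8}
3 → fault, frames {8,3}
8 → hit
6 → fault, frames {8,3,6}
3 → hit
8 → hit
4 → fault, evict 8, frames {3,6,4}
8 → fault, evict 3, frames {6,4,8}
9 → fault, evict 6, frames {4,8,9}
3 → fault, evict 4, frames {8,9,3}
5 → fault, evict 8, frames {9,3,5}
9 → hit
5 → hit
8 → fault, evict 9, frames {3,5,8}
5 → hit
9 → fault, evict 3, frames {5,8,9}
Page faults: 10.

10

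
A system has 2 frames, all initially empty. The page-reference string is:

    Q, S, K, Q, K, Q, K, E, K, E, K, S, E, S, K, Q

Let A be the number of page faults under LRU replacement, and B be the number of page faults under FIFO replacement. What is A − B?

Under LRU: F F F F . . . F . . . F F . F F → 9 faults.
Under FIFO: F F F F . . . F F . . F F . F F → 10 faults.
A − B = 9 − 10 = -1.

-1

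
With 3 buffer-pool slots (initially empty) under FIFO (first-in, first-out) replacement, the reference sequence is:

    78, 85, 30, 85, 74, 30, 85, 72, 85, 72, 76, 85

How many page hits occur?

78: miss, frames {78}
85: miss, frames {78,85}
30: miss, frames {78,85,30}
85: hit
74: miss, evict 78, frames {85,30,74}
30: hit
85: hit
72: miss, evict 85, frames {30,74,72}
85: miss, evict 30, frames {74,72,85}
72: hit
76: miss, evict 74, frames {72,85,76}
85: hit
Hits: 5.

5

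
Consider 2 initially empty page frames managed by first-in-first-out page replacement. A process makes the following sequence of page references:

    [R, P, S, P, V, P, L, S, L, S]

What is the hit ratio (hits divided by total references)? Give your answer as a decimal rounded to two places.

0.30

R -> fault, frames [R]
P -> fault, frames [R, P]
S -> fault, evict R, frames [P, S]
P -> hit
V -> fault, evict P, frames [S, V]
P -> fault, evict S, frames [V, P]
L -> fault, evict V, frames [P, L]
S -> fault, evict P, frames [L, S]
L -> hit
S -> hit
Hits: 3 of 10 references → 3/10 = 0.3000.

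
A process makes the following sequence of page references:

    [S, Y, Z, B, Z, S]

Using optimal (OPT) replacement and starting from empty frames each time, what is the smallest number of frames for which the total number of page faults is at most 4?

f=1: 6 faults
f=2: 5 faults
f=3: 4 faults
f=4: 4 faults
Smallest f with faults ≤ 4 is 3.

3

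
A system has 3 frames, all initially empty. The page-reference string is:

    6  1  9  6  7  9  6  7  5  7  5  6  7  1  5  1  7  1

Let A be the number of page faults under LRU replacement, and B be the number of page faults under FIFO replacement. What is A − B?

-1

Under LRU: F F F . F . . . F . . . . F F . . . → 7 faults.
Under FIFO: F F F . F . F . F . . . . F . . F . → 8 faults.
A − B = 7 − 8 = -1.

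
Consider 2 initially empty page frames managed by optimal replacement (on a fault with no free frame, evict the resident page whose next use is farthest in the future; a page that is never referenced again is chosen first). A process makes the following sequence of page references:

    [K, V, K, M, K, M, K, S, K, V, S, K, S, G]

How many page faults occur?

K -> fault, frames [K]
V -> fault, frames [K, V]
K -> hit
M -> fault, evict V, frames [K, M]
K -> hit
M -> hit
K -> hit
S -> fault, evict M, frames [K, S]
K -> hit
V -> fault, evict K, frames [S, V]
S -> hit
K -> fault, evict V, frames [S, K]
S -> hit
G -> fault, evict K, frames [S, G]
Page faults: 7.

7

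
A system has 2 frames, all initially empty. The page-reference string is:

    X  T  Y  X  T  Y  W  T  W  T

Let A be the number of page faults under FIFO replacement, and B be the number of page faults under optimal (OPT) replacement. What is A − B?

Under FIFO: F F F F F F F F . . → 8 faults.
Under OPT: F F F . F . F . . . → 5 faults.
A − B = 8 − 5 = 3.

3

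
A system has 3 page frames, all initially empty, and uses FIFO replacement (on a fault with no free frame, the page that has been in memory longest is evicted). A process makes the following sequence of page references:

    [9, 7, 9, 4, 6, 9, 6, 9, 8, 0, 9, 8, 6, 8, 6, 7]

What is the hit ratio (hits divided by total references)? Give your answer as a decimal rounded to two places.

9: miss, frames (9)
7: miss, frames (9 7)
9: hit
4: miss, frames (9 7 4)
6: miss, evict 9, frames (7 4 6)
9: miss, evict 7, frames (4 6 9)
6: hit
9: hit
8: miss, evict 4, frames (6 9 8)
0: miss, evict 6, frames (9 8 0)
9: hit
8: hit
6: miss, evict 9, frames (8 0 6)
8: hit
6: hit
7: miss, evict 8, frames (0 6 7)
Hits: 7 of 16 references → 7/16 = 0.4375.

0.44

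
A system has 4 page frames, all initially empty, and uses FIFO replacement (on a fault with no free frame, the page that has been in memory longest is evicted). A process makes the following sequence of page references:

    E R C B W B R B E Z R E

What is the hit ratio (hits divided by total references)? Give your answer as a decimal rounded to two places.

0.33

E: miss, frames {E}
R: miss, frames {E,R}
C: miss, frames {E,R,C}
B: miss, frames {E,R,C,B}
W: miss, evict E, frames {R,C,B,W}
B: hit
R: hit
B: hit
E: miss, evict R, frames {C,B,W,E}
Z: miss, evict C, frames {B,W,E,Z}
R: miss, evict B, frames {W,E,Z,R}
E: hit
Hits: 4 of 12 references → 4/12 = 0.3333.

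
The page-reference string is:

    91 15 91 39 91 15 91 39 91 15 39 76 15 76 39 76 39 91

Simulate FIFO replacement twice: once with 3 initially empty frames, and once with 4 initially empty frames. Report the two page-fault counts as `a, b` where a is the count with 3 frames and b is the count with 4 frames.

3 frames: F F . F . . . . . . . F . . . . . F → 5 faults.
4 frames: F F . F . . . . . . . F . . . . . . → 4 faults.
4 < 5: adding a frame reduced faults, as is typical.

5, 4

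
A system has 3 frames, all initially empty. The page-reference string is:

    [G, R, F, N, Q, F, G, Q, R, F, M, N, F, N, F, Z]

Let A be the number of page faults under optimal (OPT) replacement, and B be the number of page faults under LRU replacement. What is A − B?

Under OPT: F F F F F . . . F . F F . . . F → 9 faults.
Under LRU: F F F F F . F . F F F F . . . F → 11 faults.
A − B = 9 − 11 = -2.

-2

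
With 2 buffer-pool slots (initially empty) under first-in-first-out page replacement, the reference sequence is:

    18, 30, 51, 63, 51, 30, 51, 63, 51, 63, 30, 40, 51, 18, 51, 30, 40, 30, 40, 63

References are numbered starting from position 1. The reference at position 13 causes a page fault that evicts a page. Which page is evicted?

30

pos 1: 18 -> fault, frames (18)
pos 2: 30 -> fault, frames (18 30)
pos 3: 51 -> fault, evict 18, frames (30 51)
pos 4: 63 -> fault, evict 30, frames (51 63)
pos 5: 51 -> hit
pos 6: 30 -> fault, evict 51, frames (63 30)
pos 7: 51 -> fault, evict 63, frames (30 51)
pos 8: 63 -> fault, evict 30, frames (51 63)
pos 9: 51 -> hit
pos 10: 63 -> hit
pos 11: 30 -> fault, evict 51, frames (63 30)
pos 12: 40 -> fault, evict 63, frames (30 40)
pos 13: 51 -> fault, evict 30, frames (40 51)
At position 13, page 30 is evicted.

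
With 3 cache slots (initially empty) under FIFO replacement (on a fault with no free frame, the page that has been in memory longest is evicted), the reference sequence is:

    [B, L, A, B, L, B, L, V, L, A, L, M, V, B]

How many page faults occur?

B -> fault, frames {B}
L -> fault, frames {B,L}
A -> fault, frames {B,L,A}
B -> hit
L -> hit
B -> hit
L -> hit
V -> fault, evict B, frames {L,A,V}
L -> hit
A -> hit
L -> hit
M -> fault, evict L, frames {A,V,M}
V -> hit
B -> fault, evict A, frames {V,M,B}
Page faults: 6.

6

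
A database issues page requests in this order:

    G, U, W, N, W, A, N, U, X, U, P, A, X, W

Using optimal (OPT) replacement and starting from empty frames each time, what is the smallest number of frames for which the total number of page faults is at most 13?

f=1: 14 faults
f=2: 10 faults
f=3: 8 faults
f=4: 7 faults
f=5: 7 faults
f=6: 7 faults
f=7: 7 faults
Smallest f with faults ≤ 13 is 2.

2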